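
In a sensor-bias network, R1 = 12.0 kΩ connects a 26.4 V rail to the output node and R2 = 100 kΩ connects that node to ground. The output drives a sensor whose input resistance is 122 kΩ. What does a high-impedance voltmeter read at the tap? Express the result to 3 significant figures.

V_out ≈ 21.7 V

The load sits in parallel with R2: R2‖R_L = (100 × 122) / (100 + 122) = 54.95 kΩ.
V_out = 26.4 × 54.95 / (12.0 + 54.95) = 26.4 × 54.95/66.95 = 21.7 V.
(Unloaded it would have been 23.6 V.)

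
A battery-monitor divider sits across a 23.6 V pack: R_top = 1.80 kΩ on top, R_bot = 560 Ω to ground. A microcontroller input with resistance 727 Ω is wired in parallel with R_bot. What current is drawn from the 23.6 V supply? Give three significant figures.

R_bot‖R_L = 316.3 Ω, so the source sees R_top + R_bot‖R_L = 2116 Ω.
I = 23.6 V / 2116 Ω = 11.2 mA.

I ≈ 11.2 mA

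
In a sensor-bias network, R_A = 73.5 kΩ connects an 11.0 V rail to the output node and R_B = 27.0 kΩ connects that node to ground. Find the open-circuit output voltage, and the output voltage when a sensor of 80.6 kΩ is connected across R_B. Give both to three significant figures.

Open-circuit: V = 11.0 × 27.0/(73.5 + 27.0) = 2.96 V.
With the load, R_B becomes R_B‖R_L = 20.22 kΩ, so V = 11.0 × 20.22/93.72 = 2.37 V.

Unloaded: 2.96 V; loaded: 2.37 V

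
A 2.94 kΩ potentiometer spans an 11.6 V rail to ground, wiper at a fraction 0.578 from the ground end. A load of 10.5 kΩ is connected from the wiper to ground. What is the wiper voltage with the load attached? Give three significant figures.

The wiper splits the pot into (1−α)R = 1.241 kΩ above and αR = 1.699 kΩ below.
Lower section ‖ load = 1.463 kΩ.
V_wiper = 11.6 × 1.463/(1.241 + 1.463) = 6.28 V.

V ≈ 6.28 V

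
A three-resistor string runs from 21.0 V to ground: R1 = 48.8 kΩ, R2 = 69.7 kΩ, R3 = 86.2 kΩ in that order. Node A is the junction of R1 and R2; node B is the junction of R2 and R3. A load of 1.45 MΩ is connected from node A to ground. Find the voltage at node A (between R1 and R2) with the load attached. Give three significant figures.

V ≈ 15.6 V

Below node A the series string R2+R3 = 155.9 kΩ sits in parallel with the 1450 kΩ load: 140.8 kΩ.
V_A = 21.0 × 140.8/(48.8 + 140.8) = 15.6 V.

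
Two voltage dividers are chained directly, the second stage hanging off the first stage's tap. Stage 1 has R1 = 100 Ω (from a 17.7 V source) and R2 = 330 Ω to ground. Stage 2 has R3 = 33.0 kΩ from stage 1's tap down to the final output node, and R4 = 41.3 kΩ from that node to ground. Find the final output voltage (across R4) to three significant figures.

V_out ≈ 7.54 V

Stage 2 presents R3+R4 = 74300 Ω as a load on stage 1's tap.
Stage 1's lower leg becomes R2‖(R3+R4) = 328.5 Ω, so V_mid = 17.7 × 328.5/428.5 = 13.57 V.
Stage 2 is itself unloaded: V_out = V_mid × R4/(R3+R4) = 13.57 × 41300/74300 = 7.54 V.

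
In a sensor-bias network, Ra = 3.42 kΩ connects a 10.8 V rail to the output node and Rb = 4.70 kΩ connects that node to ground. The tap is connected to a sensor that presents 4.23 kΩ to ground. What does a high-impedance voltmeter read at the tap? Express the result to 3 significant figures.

The load sits in parallel with Rb: Rb‖R_L = (4.70 × 4.23) / (4.70 + 4.23) = 2.226 kΩ.
V_out = 10.8 × 2.226 / (3.42 + 2.226) = 10.8 × 2.226/5.646 = 4.26 V.

V_out ≈ 4.26 V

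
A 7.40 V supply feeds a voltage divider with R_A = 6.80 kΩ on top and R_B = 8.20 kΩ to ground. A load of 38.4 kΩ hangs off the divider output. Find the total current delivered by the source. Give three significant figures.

R_B‖R_L = 6.757 kΩ, so the source sees R_A + R_B‖R_L = 13.56 kΩ.
I = 7.40 V / 13.56 kΩ = 0.546 mA.

I ≈ 0.546 mA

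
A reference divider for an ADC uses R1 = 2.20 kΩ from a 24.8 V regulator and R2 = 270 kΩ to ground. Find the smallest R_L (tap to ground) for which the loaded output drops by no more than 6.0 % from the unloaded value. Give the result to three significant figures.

R_L(min) ≈ 34.2 kΩ

Output resistance R_th = R1‖R2 = (2.20 × 270)/272.2 = 2.182 kΩ.
The fractional drop is R_th/(R_th + R_L); requiring this ≤ 0.0600 gives R_L ≥ R_th(1/0.0600 − 1) = 2.182 × 15.67 = 34.2 kΩ.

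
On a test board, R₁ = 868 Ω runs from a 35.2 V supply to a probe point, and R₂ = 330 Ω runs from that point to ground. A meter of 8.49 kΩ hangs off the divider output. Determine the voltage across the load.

V_out ≈ 9.43 V

The load sits in parallel with R₂: R₂‖R_L = (330 × 8490) / (330 + 8490) = 317.7 Ω.
V_out = 35.2 × 317.7 / (868 + 317.7) = 35.2 × 317.7/1186 = 9.43 V.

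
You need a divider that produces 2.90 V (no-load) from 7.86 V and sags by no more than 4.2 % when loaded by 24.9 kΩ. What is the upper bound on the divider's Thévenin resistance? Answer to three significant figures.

Loading drop = R_th/(R_th + R_L) ≤ 0.0420, so R_th ≤ R_L · ε/(1−ε) = 24.9 kΩ × 0.0420/0.9580 = 1.09 kΩ.

R_th ≤ 1.09 kΩ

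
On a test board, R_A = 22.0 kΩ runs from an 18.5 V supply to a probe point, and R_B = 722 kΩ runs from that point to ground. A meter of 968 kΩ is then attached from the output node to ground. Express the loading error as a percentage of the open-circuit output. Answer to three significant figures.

2.16 %

The divider's output (Thévenin) resistance is R_A‖R_B = 21.35 kΩ.
Fractional drop under load = R_th/(R_th + R_L) = 21.35 / (21.35 + 968) = 0.02158.
So the output falls by 2.16 %.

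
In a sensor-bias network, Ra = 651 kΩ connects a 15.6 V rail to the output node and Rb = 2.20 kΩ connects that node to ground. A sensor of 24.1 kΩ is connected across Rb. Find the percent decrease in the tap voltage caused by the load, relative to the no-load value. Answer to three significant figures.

The divider's output (Thévenin) resistance is Ra‖Rb = 2.193 kΩ.
Fractional drop under load = R_th/(R_th + R_L) = 2.193 / (2.193 + 24.1) = 0.08339.
So the output falls by 8.34 %.

8.34 %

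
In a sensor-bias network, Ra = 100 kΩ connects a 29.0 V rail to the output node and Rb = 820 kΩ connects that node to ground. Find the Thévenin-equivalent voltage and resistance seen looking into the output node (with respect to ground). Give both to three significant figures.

V_th = 25.8 V, R_th = 89.1 kΩ

V_th is the open-circuit tap voltage: 29.0 × 820/(100 + 820) = 25.8 V.
With the supply zeroed, Ra and Rb appear in parallel from the tap: R_th = Ra‖Rb = (100 × 820)/920.0 = 89.1 kΩ.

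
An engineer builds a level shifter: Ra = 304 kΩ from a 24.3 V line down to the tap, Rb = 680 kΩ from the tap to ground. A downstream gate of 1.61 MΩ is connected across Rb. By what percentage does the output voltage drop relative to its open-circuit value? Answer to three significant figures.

Unloaded V = 24.3 × 680/984.0 = 16.793 V.
Loaded: Rb‖R_L = 478.1 kΩ, giving V = 24.3 × 478.1/782.1 = 14.854 V.
Drop = (16.793 − 14.854) / 16.793 = 11.5 %.

11.5 %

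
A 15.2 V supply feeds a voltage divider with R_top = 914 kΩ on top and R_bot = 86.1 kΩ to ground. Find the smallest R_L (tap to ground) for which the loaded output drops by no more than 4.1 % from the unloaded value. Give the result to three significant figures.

R_L(min) ≈ 1.84 MΩ

Output resistance R_th = R_top‖R_bot = (914 × 86.1)/1000 = 78.69 kΩ.
The fractional drop is R_th/(R_th + R_L); requiring this ≤ 0.0410 gives R_L ≥ R_th(1/0.0410 − 1) = 78.69 × 23.39 = 1.84 MΩ.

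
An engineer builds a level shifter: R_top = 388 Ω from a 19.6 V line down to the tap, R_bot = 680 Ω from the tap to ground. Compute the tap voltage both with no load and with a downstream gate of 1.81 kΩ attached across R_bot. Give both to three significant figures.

Unloaded: 12.5 V; loaded: 11.0 V

Open-circuit: V = 19.6 × 680/(388 + 680) = 12.5 V.
With the load, R_bot becomes R_bot‖R_L = 494.3 Ω, so V = 19.6 × 494.3/882.3 = 11.0 V.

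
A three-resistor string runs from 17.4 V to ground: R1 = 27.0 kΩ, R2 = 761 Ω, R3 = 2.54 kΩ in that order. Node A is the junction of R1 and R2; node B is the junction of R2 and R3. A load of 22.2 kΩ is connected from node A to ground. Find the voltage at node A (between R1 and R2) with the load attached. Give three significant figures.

V ≈ 1.67 V

Below node A the series string R2+R3 = 3301 Ω sits in parallel with the 22200 Ω load: 2874 Ω.
V_A = 17.4 × 2874/(27000 + 2874) = 1.67 V.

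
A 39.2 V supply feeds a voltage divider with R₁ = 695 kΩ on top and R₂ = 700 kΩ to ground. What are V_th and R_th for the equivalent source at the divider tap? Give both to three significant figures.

V_th is the open-circuit tap voltage: 39.2 × 700/(695 + 700) = 19.7 V.
With the supply zeroed, R₁ and R₂ appear in parallel from the tap: R_th = R₁‖R₂ = (695 × 700)/1395 = 349 kΩ.

V_th = 19.7 V, R_th = 349 kΩ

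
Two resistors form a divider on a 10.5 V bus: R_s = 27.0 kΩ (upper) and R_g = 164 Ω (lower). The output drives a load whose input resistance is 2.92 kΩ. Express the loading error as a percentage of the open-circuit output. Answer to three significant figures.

5.29 %

The divider's output (Thévenin) resistance is R_s‖R_g = 163.0 Ω.
Fractional drop under load = R_th/(R_th + R_L) = 163.0 / (163.0 + 2920) = 0.05287.
So the output falls by 5.29 %.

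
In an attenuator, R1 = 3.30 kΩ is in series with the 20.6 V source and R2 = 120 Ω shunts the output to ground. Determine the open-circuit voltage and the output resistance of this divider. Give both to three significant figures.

V_th = 0.723 V, R_th = 116 Ω

V_th is the open-circuit tap voltage: 20.6 × 120/(3300 + 120) = 0.723 V.
With the supply zeroed, R1 and R2 appear in parallel from the tap: R_th = R1‖R2 = (3300 × 120)/3420 = 116 Ω.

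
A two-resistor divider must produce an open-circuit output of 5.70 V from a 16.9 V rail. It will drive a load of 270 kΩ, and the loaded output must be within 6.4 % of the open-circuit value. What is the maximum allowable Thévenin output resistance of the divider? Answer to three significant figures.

R_th ≤ 18.5 kΩ

Loading drop = R_th/(R_th + R_L) ≤ 0.0640, so R_th ≤ R_L · ε/(1−ε) = 270 kΩ × 0.0640/0.9360 = 18.5 kΩ.
(Any R1, R2 with R2/(R1+R2) = 0.337 and R1‖R2 ≤ 18.5 kΩ will meet the spec.)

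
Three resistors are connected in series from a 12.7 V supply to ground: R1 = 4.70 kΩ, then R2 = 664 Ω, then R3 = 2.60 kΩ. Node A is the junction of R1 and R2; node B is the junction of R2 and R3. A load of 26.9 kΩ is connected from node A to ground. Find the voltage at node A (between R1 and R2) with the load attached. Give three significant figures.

Below node A the series string R2+R3 = 3264 Ω sits in parallel with the 26900 Ω load: 2911 Ω.
V_A = 12.7 × 2911/(4700 + 2911) = 4.86 V.

V ≈ 4.86 V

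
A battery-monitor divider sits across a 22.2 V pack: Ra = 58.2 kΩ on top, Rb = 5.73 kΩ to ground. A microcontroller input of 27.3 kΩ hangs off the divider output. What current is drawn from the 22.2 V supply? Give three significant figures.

Rb‖R_L = 4.736 kΩ, so the source sees Ra + Rb‖R_L = 62.94 kΩ.
I = 22.2 V / 62.94 kΩ = 0.353 mA.

I ≈ 0.353 mA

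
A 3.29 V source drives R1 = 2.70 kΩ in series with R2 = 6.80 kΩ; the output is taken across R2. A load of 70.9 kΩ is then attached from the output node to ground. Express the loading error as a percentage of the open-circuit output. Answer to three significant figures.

The divider's output (Thévenin) resistance is R1‖R2 = 1.933 kΩ.
Fractional drop under load = R_th/(R_th + R_L) = 1.933 / (1.933 + 70.9) = 0.02654.
So the output falls by 2.65 %.

2.65 %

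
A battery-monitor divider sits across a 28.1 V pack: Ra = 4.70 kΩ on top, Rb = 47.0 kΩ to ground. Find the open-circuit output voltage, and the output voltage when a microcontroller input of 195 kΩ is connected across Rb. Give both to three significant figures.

Open-circuit: V = 28.1 × 47.0/(4.70 + 47.0) = 25.5 V.
With the load, Rb becomes Rb‖R_L = 37.87 kΩ, so V = 28.1 × 37.87/42.57 = 25.0 V.

Unloaded: 25.5 V; loaded: 25.0 V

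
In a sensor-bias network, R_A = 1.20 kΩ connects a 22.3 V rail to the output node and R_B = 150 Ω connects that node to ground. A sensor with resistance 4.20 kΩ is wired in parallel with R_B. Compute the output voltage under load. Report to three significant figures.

The load sits in parallel with R_B: R_B‖R_L = (150 × 4200) / (150 + 4200) = 144.8 Ω.
V_out = 22.3 × 144.8 / (1200 + 144.8) = 22.3 × 144.8/1345 = 2.40 V.

V_out ≈ 2.40 V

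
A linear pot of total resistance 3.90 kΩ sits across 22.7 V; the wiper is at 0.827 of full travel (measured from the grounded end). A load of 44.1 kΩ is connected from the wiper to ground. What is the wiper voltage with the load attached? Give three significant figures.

The wiper splits the pot into (1−α)R = 674.7 Ω above and αR = 3225 Ω below.
Lower section ‖ load = 3005 Ω.
V_wiper = 22.7 × 3005/(674.7 + 3005) = 18.5 V.

V ≈ 18.5 V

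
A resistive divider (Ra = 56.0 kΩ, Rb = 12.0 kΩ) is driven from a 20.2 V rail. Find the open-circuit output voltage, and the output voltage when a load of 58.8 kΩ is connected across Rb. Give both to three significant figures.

Open-circuit: V = 20.2 × 12.0/(56.0 + 12.0) = 3.56 V.
With the load, Rb becomes Rb‖R_L = 9.966 kΩ, so V = 20.2 × 9.966/65.97 = 3.05 V.

Unloaded: 3.56 V; loaded: 3.05 V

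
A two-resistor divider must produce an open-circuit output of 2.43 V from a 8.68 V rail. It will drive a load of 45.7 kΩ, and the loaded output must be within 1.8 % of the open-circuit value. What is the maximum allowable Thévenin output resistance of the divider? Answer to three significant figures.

Loading drop = R_th/(R_th + R_L) ≤ 0.0180, so R_th ≤ R_L · ε/(1−ε) = 45.7 kΩ × 0.0180/0.9820 = 838 Ω.
(Any R1, R2 with R2/(R1+R2) = 0.280 and R1‖R2 ≤ 838 Ω will meet the spec.)

R_th ≤ 838 Ω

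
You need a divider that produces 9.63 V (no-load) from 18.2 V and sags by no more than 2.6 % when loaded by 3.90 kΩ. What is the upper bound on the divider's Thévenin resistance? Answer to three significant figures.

R_th ≤ 104 Ω

Loading drop = R_th/(R_th + R_L) ≤ 0.0260, so R_th ≤ R_L · ε/(1−ε) = 3.90 kΩ × 0.0260/0.9740 = 104 Ω.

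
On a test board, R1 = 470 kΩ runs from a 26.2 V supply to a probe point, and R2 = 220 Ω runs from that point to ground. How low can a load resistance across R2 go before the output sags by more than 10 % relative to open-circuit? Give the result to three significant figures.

R_L(min) ≈ 1.98 kΩ

Output resistance R_th = R1‖R2 = (470000 × 220)/470200 = 219.9 Ω.
The fractional drop is R_th/(R_th + R_L); requiring this ≤ 0.100 gives R_L ≥ R_th(1/0.100 − 1) = 219.9 × 9.000 = 1.98 kΩ.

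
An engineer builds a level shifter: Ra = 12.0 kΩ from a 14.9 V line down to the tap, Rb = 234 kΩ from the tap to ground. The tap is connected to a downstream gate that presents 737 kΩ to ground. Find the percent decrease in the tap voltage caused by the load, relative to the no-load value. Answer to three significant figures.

1.53 %

The divider's output (Thévenin) resistance is Ra‖Rb = 11.41 kΩ.
Fractional drop under load = R_th/(R_th + R_L) = 11.41 / (11.41 + 737) = 0.01525.
So the output falls by 1.53 %.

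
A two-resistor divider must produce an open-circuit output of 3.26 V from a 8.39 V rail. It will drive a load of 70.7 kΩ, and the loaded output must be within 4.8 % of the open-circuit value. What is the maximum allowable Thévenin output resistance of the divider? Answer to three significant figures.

R_th ≤ 3.56 kΩ

Loading drop = R_th/(R_th + R_L) ≤ 0.0480, so R_th ≤ R_L · ε/(1−ε) = 70.7 kΩ × 0.0480/0.9520 = 3.56 kΩ.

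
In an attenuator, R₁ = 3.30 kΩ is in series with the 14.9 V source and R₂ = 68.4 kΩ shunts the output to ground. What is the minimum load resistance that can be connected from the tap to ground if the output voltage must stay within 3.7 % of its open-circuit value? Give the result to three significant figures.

R_L(min) ≈ 81.9 kΩ

Output resistance R_th = R₁‖R₂ = (3.30 × 68.4)/71.70 = 3.148 kΩ.
The fractional drop is R_th/(R_th + R_L); requiring this ≤ 0.0370 gives R_L ≥ R_th(1/0.0370 − 1) = 3.148 × 26.03 = 81.9 kΩ.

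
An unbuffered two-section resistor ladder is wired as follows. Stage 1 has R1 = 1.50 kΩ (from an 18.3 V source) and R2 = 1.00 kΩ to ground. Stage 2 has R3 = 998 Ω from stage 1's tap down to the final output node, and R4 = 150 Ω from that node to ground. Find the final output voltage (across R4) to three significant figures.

V_out ≈ 0.628 V

Stage 2 presents R3+R4 = 1148 Ω as a load on stage 1's tap.
Stage 1's lower leg becomes R2‖(R3+R4) = 534.5 Ω, so V_mid = 18.3 × 534.5/2034 = 4.807 V.
Stage 2 is itself unloaded: V_out = V_mid × R4/(R3+R4) = 4.807 × 150/1148 = 0.628 V.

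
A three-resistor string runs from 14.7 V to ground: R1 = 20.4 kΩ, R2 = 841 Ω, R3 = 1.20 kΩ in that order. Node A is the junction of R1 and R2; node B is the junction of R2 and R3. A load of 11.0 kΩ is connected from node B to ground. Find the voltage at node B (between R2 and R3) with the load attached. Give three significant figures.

At node B, R3 is in parallel with the load: R3‖R_L = 1082 Ω.
Below node A the resistance is R2 + (R3‖R_L) = 1923 Ω, so V_A = 14.7 × 1923/22320 = 1.266 V.
Then V_B = V_A × (R3‖R_L)/(R2 + R3‖R_L) = 1.266 × 1082/1923 = 0.712 V.

V ≈ 0.712 V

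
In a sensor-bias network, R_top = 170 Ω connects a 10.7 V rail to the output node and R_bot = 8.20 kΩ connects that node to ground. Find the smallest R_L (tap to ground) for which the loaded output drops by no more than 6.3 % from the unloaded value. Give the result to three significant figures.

R_L(min) ≈ 2.48 kΩ

Output resistance R_th = R_top‖R_bot = (170 × 8200)/8370 = 166.5 Ω.
The fractional drop is R_th/(R_th + R_L); requiring this ≤ 0.0630 gives R_L ≥ R_th(1/0.0630 − 1) = 166.5 × 14.87 = 2.48 kΩ.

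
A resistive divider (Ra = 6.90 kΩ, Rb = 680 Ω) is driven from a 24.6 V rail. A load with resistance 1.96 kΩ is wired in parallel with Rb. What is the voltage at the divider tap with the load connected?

The load sits in parallel with Rb: Rb‖R_L = (680 × 1960) / (680 + 1960) = 504.8 Ω.
V_out = 24.6 × 504.8 / (6900 + 504.8) = 24.6 × 504.8/7405 = 1.68 V.
(Unloaded it would have been 2.21 V.)

V_out ≈ 1.68 V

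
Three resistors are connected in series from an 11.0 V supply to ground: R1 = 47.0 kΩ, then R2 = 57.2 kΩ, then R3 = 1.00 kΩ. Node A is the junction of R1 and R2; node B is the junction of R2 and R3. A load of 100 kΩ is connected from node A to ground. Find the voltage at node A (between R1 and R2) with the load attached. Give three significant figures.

V ≈ 4.83 V

Below node A the series string R2+R3 = 58.20 kΩ sits in parallel with the 100 kΩ load: 36.79 kΩ.
V_A = 11.0 × 36.79/(47.0 + 36.79) = 4.83 V.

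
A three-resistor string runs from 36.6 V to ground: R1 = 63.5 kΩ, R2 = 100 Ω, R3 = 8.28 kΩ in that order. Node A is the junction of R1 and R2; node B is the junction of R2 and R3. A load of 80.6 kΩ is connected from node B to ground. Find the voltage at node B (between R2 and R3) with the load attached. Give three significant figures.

V ≈ 3.86 V

At node B, R3 is in parallel with the load: R3‖R_L = 7509 Ω.
Below node A the resistance is R2 + (R3‖R_L) = 7609 Ω, so V_A = 36.6 × 7609/71110 = 3.916 V.
Then V_B = V_A × (R3‖R_L)/(R2 + R3‖R_L) = 3.916 × 7509/7609 = 3.86 V.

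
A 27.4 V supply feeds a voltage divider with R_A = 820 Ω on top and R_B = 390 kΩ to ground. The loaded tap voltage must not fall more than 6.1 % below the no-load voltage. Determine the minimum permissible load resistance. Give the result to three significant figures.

Output resistance R_th = R_A‖R_B = (820 × 390000)/390800 = 818.3 Ω.
The fractional drop is R_th/(R_th + R_L); requiring this ≤ 0.0610 gives R_L ≥ R_th(1/0.0610 − 1) = 818.3 × 15.39 = 12.6 kΩ.

R_L(min) ≈ 12.6 kΩ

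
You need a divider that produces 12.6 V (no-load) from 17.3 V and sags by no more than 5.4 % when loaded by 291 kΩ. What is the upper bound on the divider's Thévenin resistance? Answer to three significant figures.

Loading drop = R_th/(R_th + R_L) ≤ 0.0540, so R_th ≤ R_L · ε/(1−ε) = 291 kΩ × 0.0540/0.9460 = 16.6 kΩ.
(Any R1, R2 with R2/(R1+R2) = 0.728 and R1‖R2 ≤ 16.6 kΩ will meet the spec.)

R_th ≤ 16.6 kΩ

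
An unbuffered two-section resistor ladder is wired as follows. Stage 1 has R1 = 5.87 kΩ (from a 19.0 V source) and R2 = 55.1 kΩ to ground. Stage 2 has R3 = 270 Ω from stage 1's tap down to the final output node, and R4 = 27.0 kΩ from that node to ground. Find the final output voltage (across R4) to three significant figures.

V_out ≈ 14.2 V

Stage 2 presents R3+R4 = 27270 Ω as a load on stage 1's tap.
Stage 1's lower leg becomes R2‖(R3+R4) = 18240 Ω, so V_mid = 19.0 × 18240/24110 = 14.37 V.
Stage 2 is itself unloaded: V_out = V_mid × R4/(R3+R4) = 14.37 × 27000/27270 = 14.2 V.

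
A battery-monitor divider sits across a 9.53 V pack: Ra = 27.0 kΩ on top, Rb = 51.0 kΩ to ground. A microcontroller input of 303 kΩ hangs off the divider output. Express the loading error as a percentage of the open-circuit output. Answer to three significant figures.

The divider's output (Thévenin) resistance is Ra‖Rb = 17.65 kΩ.
Fractional drop under load = R_th/(R_th + R_L) = 17.65 / (17.65 + 303) = 0.05506.
So the output falls by 5.51 %.

5.51 %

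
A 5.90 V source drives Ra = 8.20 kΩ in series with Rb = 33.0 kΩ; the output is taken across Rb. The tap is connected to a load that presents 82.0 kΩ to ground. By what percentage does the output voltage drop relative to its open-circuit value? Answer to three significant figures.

7.42 %

The divider's output (Thévenin) resistance is Ra‖Rb = 6.568 kΩ.
Fractional drop under load = R_th/(R_th + R_L) = 6.568 / (6.568 + 82.0) = 0.07416.
So the output falls by 7.42 %.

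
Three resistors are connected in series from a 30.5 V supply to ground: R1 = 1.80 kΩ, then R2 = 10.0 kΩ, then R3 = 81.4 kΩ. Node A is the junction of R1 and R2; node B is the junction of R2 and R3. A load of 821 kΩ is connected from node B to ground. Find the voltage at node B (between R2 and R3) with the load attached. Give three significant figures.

At node B, R3 is in parallel with the load: R3‖R_L = 74.06 kΩ.
Below node A the resistance is R2 + (R3‖R_L) = 84.06 kΩ, so V_A = 30.5 × 84.06/85.86 = 29.86 V.
Then V_B = V_A × (R3‖R_L)/(R2 + R3‖R_L) = 29.86 × 74.06/84.06 = 26.3 V.

V ≈ 26.3 V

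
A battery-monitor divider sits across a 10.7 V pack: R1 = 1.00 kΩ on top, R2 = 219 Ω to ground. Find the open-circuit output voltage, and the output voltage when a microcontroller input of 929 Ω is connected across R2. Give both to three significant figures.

Open-circuit: V = 10.7 × 219/(1000 + 219) = 1.92 V.
With the load, R2 becomes R2‖R_L = 177.2 Ω, so V = 10.7 × 177.2/1177 = 1.61 V.

Unloaded: 1.92 V; loaded: 1.61 V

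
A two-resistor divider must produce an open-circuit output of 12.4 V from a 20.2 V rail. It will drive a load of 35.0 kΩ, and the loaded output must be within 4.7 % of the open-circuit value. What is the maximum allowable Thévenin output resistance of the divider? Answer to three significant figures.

Loading drop = R_th/(R_th + R_L) ≤ 0.0470, so R_th ≤ R_L · ε/(1−ε) = 35.0 kΩ × 0.0470/0.9530 = 1.73 kΩ.
(Any R1, R2 with R2/(R1+R2) = 0.614 and R1‖R2 ≤ 1.73 kΩ will meet the spec.)

R_th ≤ 1.73 kΩ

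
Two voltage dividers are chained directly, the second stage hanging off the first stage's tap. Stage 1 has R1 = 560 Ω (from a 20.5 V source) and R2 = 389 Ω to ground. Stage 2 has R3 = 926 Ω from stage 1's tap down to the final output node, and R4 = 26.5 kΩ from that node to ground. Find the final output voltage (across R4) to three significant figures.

Stage 2 presents R3+R4 = 27430 Ω as a load on stage 1's tap.
Stage 1's lower leg becomes R2‖(R3+R4) = 383.6 Ω, so V_mid = 20.5 × 383.6/943.6 = 8.333 V.
Stage 2 is itself unloaded: V_out = V_mid × R4/(R3+R4) = 8.333 × 26500/27430 = 8.05 V.

V_out ≈ 8.05 V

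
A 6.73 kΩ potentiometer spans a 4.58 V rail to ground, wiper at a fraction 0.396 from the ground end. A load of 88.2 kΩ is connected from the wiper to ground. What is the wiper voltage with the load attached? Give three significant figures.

The wiper splits the pot into (1−α)R = 4.065 kΩ above and αR = 2.665 kΩ below.
Lower section ‖ load = 2.587 kΩ.
V_wiper = 4.58 × 2.587/(4.065 + 2.587) = 1.78 V.

V ≈ 1.78 V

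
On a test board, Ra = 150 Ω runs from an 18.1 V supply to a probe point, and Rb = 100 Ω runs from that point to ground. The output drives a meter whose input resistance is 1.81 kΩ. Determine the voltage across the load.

The load sits in parallel with Rb: Rb‖R_L = (100 × 1810) / (100 + 1810) = 94.76 Ω.
V_out = 18.1 × 94.76 / (150 + 94.76) = 18.1 × 94.76/244.8 = 7.01 V.

V_out ≈ 7.01 V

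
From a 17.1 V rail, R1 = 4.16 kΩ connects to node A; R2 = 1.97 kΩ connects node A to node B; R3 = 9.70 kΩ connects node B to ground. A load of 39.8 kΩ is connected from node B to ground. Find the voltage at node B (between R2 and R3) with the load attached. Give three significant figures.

V ≈ 9.57 V

At node B, R3 is in parallel with the load: R3‖R_L = 7.799 kΩ.
Below node A the resistance is R2 + (R3‖R_L) = 9.769 kΩ, so V_A = 17.1 × 9.769/13.93 = 11.99 V.
Then V_B = V_A × (R3‖R_L)/(R2 + R3‖R_L) = 11.99 × 7.799/9.769 = 9.57 V.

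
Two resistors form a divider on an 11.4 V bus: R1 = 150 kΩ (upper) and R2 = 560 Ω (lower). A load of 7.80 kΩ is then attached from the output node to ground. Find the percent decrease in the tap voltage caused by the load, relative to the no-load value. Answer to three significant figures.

6.68 %

The divider's output (Thévenin) resistance is R1‖R2 = 557.9 Ω.
Fractional drop under load = R_th/(R_th + R_L) = 557.9 / (557.9 + 7800) = 0.06675.
So the output falls by 6.68 %.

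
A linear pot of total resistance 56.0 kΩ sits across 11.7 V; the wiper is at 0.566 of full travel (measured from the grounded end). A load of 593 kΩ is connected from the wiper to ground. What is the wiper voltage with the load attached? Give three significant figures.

V ≈ 6.47 V

The wiper splits the pot into (1−α)R = 24.30 kΩ above and αR = 31.70 kΩ below.
Lower section ‖ load = 30.09 kΩ.
V_wiper = 11.7 × 30.09/(24.30 + 30.09) = 6.47 V.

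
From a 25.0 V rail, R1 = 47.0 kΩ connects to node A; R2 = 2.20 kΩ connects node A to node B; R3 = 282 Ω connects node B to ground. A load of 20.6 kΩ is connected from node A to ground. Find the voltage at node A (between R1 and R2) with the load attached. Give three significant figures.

Below node A the series string R2+R3 = 2482 Ω sits in parallel with the 20600 Ω load: 2215 Ω.
V_A = 25.0 × 2215/(47000 + 2215) = 1.13 V.

V ≈ 1.13 V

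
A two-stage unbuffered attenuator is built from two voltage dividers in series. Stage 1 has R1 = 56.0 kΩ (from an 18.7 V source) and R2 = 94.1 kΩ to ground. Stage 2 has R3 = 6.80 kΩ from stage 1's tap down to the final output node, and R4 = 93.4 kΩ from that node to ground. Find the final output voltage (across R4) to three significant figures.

V_out ≈ 8.09 V

Stage 2 presents R3+R4 = 100.2 kΩ as a load on stage 1's tap.
Stage 1's lower leg becomes R2‖(R3+R4) = 48.53 kΩ, so V_mid = 18.7 × 48.53/104.5 = 8.682 V.
Stage 2 is itself unloaded: V_out = V_mid × R4/(R3+R4) = 8.682 × 93.4/100.2 = 8.09 V.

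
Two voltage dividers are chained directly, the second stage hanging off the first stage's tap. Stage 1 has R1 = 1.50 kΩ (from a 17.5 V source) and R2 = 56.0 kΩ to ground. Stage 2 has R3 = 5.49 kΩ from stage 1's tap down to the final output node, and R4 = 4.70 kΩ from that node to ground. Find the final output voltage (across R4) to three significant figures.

V_out ≈ 6.88 V

Stage 2 presents R3+R4 = 10.19 kΩ as a load on stage 1's tap.
Stage 1's lower leg becomes R2‖(R3+R4) = 8.621 kΩ, so V_mid = 17.5 × 8.621/10.12 = 14.91 V.
Stage 2 is itself unloaded: V_out = V_mid × R4/(R3+R4) = 14.91 × 4.70/10.19 = 6.88 V.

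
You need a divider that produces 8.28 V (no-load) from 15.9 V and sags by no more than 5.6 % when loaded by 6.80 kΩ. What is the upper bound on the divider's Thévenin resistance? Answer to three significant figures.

Loading drop = R_th/(R_th + R_L) ≤ 0.0560, so R_th ≤ R_L · ε/(1−ε) = 6.80 kΩ × 0.0560/0.9440 = 403 Ω.
(Any R1, R2 with R2/(R1+R2) = 0.521 and R1‖R2 ≤ 403 Ω will meet the spec.)

R_th ≤ 403 Ω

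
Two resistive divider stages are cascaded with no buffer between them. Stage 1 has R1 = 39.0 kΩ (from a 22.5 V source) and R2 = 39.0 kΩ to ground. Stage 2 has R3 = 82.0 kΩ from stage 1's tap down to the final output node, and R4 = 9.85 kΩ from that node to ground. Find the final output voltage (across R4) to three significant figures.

Stage 2 presents R3+R4 = 91.85 kΩ as a load on stage 1's tap.
Stage 1's lower leg becomes R2‖(R3+R4) = 27.38 kΩ, so V_mid = 22.5 × 27.38/66.38 = 9.280 V.
Stage 2 is itself unloaded: V_out = V_mid × R4/(R3+R4) = 9.280 × 9.85/91.85 = 0.995 V.

V_out ≈ 0.995 V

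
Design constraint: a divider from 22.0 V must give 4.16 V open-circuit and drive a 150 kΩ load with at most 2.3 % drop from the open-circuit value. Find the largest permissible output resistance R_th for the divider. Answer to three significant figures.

Loading drop = R_th/(R_th + R_L) ≤ 0.0230, so R_th ≤ R_L · ε/(1−ε) = 150 kΩ × 0.0230/0.9770 = 3.53 kΩ.
(Any R1, R2 with R2/(R1+R2) = 0.189 and R1‖R2 ≤ 3.53 kΩ will meet the spec.)

R_th ≤ 3.53 kΩ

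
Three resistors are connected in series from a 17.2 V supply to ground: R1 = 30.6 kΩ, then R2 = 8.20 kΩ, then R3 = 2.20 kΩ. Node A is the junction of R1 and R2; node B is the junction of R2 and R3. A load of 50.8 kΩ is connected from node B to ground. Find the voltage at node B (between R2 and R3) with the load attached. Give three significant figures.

At node B, R3 is in parallel with the load: R3‖R_L = 2.109 kΩ.
Below node A the resistance is R2 + (R3‖R_L) = 10.31 kΩ, so V_A = 17.2 × 10.31/40.91 = 4.334 V.
Then V_B = V_A × (R3‖R_L)/(R2 + R3‖R_L) = 4.334 × 2.109/10.31 = 0.887 V.

V ≈ 0.887 V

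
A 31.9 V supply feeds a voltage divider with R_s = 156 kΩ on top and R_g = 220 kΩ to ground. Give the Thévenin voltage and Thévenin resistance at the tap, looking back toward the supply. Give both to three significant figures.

V_th is the open-circuit tap voltage: 31.9 × 220/(156 + 220) = 18.7 V.
With the supply zeroed, R_s and R_g appear in parallel from the tap: R_th = R_s‖R_g = (156 × 220)/376.0 = 91.3 kΩ.

V_th = 18.7 V, R_th = 91.3 kΩ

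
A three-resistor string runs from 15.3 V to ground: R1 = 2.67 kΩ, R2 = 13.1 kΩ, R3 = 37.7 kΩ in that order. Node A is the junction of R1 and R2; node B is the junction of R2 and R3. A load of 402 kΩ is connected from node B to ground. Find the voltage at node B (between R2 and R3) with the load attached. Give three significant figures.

V ≈ 10.5 V

At node B, R3 is in parallel with the load: R3‖R_L = 34.47 kΩ.
Below node A the resistance is R2 + (R3‖R_L) = 47.57 kΩ, so V_A = 15.3 × 47.57/50.24 = 14.49 V.
Then V_B = V_A × (R3‖R_L)/(R2 + R3‖R_L) = 14.49 × 34.47/47.57 = 10.5 V.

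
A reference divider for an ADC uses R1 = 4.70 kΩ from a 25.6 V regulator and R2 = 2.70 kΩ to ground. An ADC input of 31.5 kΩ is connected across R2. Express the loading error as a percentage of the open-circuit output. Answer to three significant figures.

5.16 %

The divider's output (Thévenin) resistance is R1‖R2 = 1.715 kΩ.
Fractional drop under load = R_th/(R_th + R_L) = 1.715 / (1.715 + 31.5) = 0.05163.
So the output falls by 5.16 %.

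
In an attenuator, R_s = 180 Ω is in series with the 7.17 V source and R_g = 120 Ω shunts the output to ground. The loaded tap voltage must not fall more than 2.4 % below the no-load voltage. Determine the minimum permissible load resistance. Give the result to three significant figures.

Output resistance R_th = R_s‖R_g = (180 × 120)/300.0 = 72.00 Ω.
The fractional drop is R_th/(R_th + R_L); requiring this ≤ 0.0240 gives R_L ≥ R_th(1/0.0240 − 1) = 72.00 × 40.67 = 2.93 kΩ.

R_L(min) ≈ 2.93 kΩ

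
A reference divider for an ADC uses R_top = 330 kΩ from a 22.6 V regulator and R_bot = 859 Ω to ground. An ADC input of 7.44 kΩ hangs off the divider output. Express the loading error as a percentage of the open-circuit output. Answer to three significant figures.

10.3 %

Unloaded V = 22.6 × 859/330900 = 0.058676 V.
Loaded: R_bot‖R_L = 770.1 Ω, giving V = 22.6 × 770.1/330800 = 0.052617 V.
Drop = (0.058676 − 0.052617) / 0.058676 = 10.3 %.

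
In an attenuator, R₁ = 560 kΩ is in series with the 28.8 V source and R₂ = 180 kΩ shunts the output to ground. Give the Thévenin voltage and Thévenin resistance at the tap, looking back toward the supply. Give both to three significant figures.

V_th is the open-circuit tap voltage: 28.8 × 180/(560 + 180) = 7.01 V.
With the supply zeroed, R₁ and R₂ appear in parallel from the tap: R_th = R₁‖R₂ = (560 × 180)/740.0 = 136 kΩ.

V_th = 7.01 V, R_th = 136 kΩ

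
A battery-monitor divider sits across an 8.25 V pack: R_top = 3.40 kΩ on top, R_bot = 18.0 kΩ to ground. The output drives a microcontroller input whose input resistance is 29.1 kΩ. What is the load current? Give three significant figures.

R_bot‖R_L = 11.12 kΩ; V_out = 8.25 × 11.12/14.52 = 6.318 V.
I_L = V_out / R_L = 6.318 / 29.1 kΩ = 0.217 mA.

I_L ≈ 0.217 mA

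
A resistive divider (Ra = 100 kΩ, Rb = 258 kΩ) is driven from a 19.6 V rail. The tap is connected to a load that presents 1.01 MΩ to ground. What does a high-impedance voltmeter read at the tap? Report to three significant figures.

V_out ≈ 13.2 V

The load sits in parallel with Rb: Rb‖R_L = (258 × 1010) / (258 + 1010) = 205.5 kΩ.
V_out = 19.6 × 205.5 / (100 + 205.5) = 19.6 × 205.5/305.5 = 13.2 V.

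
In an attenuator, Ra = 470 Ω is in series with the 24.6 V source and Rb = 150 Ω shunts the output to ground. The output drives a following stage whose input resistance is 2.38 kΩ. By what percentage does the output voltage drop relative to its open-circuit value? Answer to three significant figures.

4.56 %

The divider's output (Thévenin) resistance is Ra‖Rb = 113.7 Ω.
Fractional drop under load = R_th/(R_th + R_L) = 113.7 / (113.7 + 2380) = 0.04560.
So the output falls by 4.56 %.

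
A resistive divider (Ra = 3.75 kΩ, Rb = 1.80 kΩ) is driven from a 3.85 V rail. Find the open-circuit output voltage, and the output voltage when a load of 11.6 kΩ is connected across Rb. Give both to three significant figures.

Unloaded: 1.25 V; loaded: 1.13 V

Open-circuit: V = 3.85 × 1.80/(3.75 + 1.80) = 1.25 V.
With the load, Rb becomes Rb‖R_L = 1.558 kΩ, so V = 3.85 × 1.558/5.308 = 1.13 V.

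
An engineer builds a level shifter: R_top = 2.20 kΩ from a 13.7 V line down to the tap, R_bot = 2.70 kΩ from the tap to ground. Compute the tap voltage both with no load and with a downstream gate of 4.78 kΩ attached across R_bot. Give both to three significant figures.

Unloaded: 7.55 V; loaded: 6.02 V

Open-circuit: V = 13.7 × 2.70/(2.20 + 2.70) = 7.55 V.
With the load, R_bot becomes R_bot‖R_L = 1.725 kΩ, so V = 13.7 × 1.725/3.925 = 6.02 V.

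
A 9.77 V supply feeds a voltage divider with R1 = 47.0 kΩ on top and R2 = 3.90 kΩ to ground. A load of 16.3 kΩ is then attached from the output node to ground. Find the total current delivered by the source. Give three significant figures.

I ≈ 0.195 mA

R2‖R_L = 3.147 kΩ, so the source sees R1 + R2‖R_L = 50.15 kΩ.
I = 9.77 V / 50.15 kΩ = 0.195 mA.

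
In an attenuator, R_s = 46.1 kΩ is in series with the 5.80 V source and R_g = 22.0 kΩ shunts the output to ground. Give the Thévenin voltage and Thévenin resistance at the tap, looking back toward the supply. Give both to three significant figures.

V_th is the open-circuit tap voltage: 5.80 × 22.0/(46.1 + 22.0) = 1.87 V.
With the supply zeroed, R_s and R_g appear in parallel from the tap: R_th = R_s‖R_g = (46.1 × 22.0)/68.10 = 14.9 kΩ.

V_th = 1.87 V, R_th = 14.9 kΩ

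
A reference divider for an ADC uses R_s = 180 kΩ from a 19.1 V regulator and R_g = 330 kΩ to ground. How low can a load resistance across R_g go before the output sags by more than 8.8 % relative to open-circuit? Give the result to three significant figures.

R_L(min) ≈ 1.21 MΩ

Output resistance R_th = R_s‖R_g = (180 × 330)/510.0 = 116.5 kΩ.
The fractional drop is R_th/(R_th + R_L); requiring this ≤ 0.0880 gives R_L ≥ R_th(1/0.0880 − 1) = 116.5 × 10.36 = 1.21 MΩ.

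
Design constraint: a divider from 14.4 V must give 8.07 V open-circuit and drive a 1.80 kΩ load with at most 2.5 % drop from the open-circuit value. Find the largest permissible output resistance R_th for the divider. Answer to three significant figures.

Loading drop = R_th/(R_th + R_L) ≤ 0.0250, so R_th ≤ R_L · ε/(1−ε) = 1.80 kΩ × 0.0250/0.9750 = 46.2 Ω.
(Any R1, R2 with R2/(R1+R2) = 0.560 and R1‖R2 ≤ 46.2 Ω will meet the spec.)

R_th ≤ 46.2 Ω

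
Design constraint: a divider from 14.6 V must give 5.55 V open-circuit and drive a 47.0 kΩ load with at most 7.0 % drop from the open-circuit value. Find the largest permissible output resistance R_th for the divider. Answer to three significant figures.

Loading drop = R_th/(R_th + R_L) ≤ 0.0700, so R_th ≤ R_L · ε/(1−ε) = 47.0 kΩ × 0.0700/0.9300 = 3.54 kΩ.

R_th ≤ 3.54 kΩ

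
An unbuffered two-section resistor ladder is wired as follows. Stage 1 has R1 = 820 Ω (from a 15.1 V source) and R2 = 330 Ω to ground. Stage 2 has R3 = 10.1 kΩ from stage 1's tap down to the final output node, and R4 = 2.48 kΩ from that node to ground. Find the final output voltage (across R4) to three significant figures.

V_out ≈ 0.839 V

Stage 2 presents R3+R4 = 12580 Ω as a load on stage 1's tap.
Stage 1's lower leg becomes R2‖(R3+R4) = 321.6 Ω, so V_mid = 15.1 × 321.6/1142 = 4.253 V.
Stage 2 is itself unloaded: V_out = V_mid × R4/(R3+R4) = 4.253 × 2480/12580 = 0.839 V.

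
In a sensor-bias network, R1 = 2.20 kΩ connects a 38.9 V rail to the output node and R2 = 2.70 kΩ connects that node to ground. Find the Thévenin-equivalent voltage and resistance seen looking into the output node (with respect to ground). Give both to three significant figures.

V_th is the open-circuit tap voltage: 38.9 × 2.70/(2.20 + 2.70) = 21.4 V.
With the supply zeroed, R1 and R2 appear in parallel from the tap: R_th = R1‖R2 = (2.20 × 2.70)/4.900 = 1.21 kΩ.

V_th = 21.4 V, R_th = 1.21 kΩ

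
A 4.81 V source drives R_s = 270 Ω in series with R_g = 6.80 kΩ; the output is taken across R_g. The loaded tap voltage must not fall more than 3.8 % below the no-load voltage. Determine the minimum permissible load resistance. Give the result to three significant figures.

R_L(min) ≈ 6.57 kΩ

Output resistance R_th = R_s‖R_g = (270 × 6800)/7070 = 259.7 Ω.
The fractional drop is R_th/(R_th + R_L); requiring this ≤ 0.0380 gives R_L ≥ R_th(1/0.0380 − 1) = 259.7 × 25.32 = 6.57 kΩ.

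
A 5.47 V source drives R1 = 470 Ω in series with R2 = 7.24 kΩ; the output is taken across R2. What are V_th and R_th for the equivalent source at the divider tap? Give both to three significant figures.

V_th is the open-circuit tap voltage: 5.47 × 7240/(470 + 7240) = 5.14 V.
With the supply zeroed, R1 and R2 appear in parallel from the tap: R_th = R1‖R2 = (470 × 7240)/7710 = 441 Ω.

V_th = 5.14 V, R_th = 441 Ω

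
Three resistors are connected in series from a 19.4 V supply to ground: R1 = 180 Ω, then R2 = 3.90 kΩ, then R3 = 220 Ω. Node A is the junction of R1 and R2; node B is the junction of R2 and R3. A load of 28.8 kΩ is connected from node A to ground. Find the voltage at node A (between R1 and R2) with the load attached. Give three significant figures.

V ≈ 18.5 V

Below node A the series string R2+R3 = 4120 Ω sits in parallel with the 28800 Ω load: 3604 Ω.
V_A = 19.4 × 3604/(180 + 3604) = 18.5 V.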